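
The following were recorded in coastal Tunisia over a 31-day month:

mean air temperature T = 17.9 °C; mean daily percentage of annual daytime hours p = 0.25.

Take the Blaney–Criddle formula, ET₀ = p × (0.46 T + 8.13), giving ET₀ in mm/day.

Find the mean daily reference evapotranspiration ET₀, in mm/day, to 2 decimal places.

4.09 mm/day

ET₀ = 0.25 × (0.46 × 17.9 + 8.13) = 0.25 × 16.364 = 4.0910 mm/d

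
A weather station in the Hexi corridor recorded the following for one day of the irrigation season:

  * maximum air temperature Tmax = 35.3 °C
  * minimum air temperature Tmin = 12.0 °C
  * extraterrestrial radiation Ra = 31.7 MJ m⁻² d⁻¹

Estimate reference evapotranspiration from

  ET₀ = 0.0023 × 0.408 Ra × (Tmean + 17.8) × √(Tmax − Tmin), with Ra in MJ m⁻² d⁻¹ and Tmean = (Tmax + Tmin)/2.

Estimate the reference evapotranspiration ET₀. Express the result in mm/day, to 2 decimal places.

Tmean = (35.3 + 12.0)/2 = 23.65 °C
0.408 Ra = 0.408 × 31.7 = 12.9336 mm/d equivalent
ET₀ = 0.0023 × 12.9336 × (23.65 + 17.8) × √23.3 = 0.0023 × 12.9336 × 41.45 × 4.8270 = 5.9518 mm/d

5.95 mm/day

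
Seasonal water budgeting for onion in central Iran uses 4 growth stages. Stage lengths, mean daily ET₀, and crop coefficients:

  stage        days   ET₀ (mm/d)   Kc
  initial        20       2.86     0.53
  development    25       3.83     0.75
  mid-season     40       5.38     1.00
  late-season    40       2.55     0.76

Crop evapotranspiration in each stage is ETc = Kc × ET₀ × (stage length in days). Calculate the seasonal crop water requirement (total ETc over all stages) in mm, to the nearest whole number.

initial: 0.53 × 2.86 × 20 = 30.32 mm
development: 0.75 × 3.83 × 25 = 71.81 mm
mid-season: 1.00 × 5.38 × 40 = 215.20 mm
late-season: 0.76 × 2.55 × 40 = 77.52 mm
Seasonal total = 394.85 mm

395 mm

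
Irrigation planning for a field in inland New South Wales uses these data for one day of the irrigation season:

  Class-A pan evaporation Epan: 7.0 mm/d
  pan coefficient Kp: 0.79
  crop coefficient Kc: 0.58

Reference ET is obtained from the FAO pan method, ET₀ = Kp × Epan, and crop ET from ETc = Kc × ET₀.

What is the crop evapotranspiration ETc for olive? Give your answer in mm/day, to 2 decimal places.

ET₀ = 0.79 × 7.0 = 5.5300 mm/d
ETc = Kc × ET₀ = 0.58 × 5.5300 = 3.2074 mm/d

3.21 mm/day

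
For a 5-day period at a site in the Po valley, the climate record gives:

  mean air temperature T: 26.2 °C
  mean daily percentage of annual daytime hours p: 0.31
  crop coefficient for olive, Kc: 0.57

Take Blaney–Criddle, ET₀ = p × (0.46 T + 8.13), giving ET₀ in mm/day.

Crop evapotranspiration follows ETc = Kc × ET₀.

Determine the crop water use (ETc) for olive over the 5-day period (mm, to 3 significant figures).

ET₀ = 0.31 × (0.46 × 26.2 + 8.13) = 0.31 × 20.182 = 6.2564 mm/d
ETc = Kc × ET₀ = 0.57 × 6.2564 = 3.5661 mm/d
Over 5 days: 3.5661 × 5 = 17.831 mm

17.8 mm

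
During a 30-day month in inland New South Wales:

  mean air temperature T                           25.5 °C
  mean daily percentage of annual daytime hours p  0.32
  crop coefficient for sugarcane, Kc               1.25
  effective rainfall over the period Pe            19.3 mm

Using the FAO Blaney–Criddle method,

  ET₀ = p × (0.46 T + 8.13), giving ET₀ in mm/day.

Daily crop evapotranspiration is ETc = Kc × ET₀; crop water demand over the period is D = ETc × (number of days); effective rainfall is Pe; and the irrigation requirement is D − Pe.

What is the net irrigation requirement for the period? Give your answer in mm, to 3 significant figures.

ET₀ = 0.32 × (0.46 × 25.5 + 8.13) = 0.32 × 19.860 = 6.3552 mm/d
ETc = Kc × ET₀ = 1.25 × 6.3552 = 7.9440 mm/d
Crop demand D = ETc × 30 d = 7.9440 × 30 = 238.320 mm
D − Pe = 238.320 − 19.3 = 219.020 mm

219 mm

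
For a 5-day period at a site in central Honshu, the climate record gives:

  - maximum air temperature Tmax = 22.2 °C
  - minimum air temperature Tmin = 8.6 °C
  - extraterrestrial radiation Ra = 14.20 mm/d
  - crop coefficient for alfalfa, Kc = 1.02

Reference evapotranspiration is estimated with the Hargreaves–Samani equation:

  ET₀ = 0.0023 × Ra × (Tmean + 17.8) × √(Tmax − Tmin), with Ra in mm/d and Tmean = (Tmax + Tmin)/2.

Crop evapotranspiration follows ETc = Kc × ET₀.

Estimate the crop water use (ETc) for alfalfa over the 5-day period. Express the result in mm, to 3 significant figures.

20.4 mm

Tmean = (22.2 + 8.6)/2 = 15.40 °C
ET₀ = 0.0023 × 14.20 × (15.40 + 17.8) × √13.6 = 0.0023 × 14.20 × 33.20 × 3.6878 = 3.9987 mm/d
ETc = Kc × ET₀ = 1.02 × 3.9987 = 4.0787 mm/d
Over 5 days: 4.0787 × 5 = 20.394 mm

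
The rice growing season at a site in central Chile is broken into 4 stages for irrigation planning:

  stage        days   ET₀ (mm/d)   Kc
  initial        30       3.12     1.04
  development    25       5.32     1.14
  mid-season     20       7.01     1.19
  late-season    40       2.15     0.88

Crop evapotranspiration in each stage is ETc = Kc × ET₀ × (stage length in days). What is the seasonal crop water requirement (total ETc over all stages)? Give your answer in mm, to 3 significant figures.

491 mm

initial: 1.04 × 3.12 × 30 = 97.34 mm
development: 1.14 × 5.32 × 25 = 151.62 mm
mid-season: 1.19 × 7.01 × 20 = 166.84 mm
late-season: 0.88 × 2.15 × 40 = 75.68 mm
Seasonal total = 491.48 mm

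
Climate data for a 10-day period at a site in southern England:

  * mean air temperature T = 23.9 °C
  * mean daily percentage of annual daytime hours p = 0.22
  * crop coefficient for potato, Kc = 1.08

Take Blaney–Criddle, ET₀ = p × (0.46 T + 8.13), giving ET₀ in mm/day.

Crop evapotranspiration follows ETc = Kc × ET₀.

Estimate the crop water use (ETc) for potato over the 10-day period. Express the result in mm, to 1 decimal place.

ET₀ = 0.22 × (0.46 × 23.9 + 8.13) = 0.22 × 19.124 = 4.2073 mm/d
ETc = Kc × ET₀ = 1.08 × 4.2073 = 4.5439 mm/d
Over 10 days: 4.5439 × 10 = 45.439 mm

45.4 mm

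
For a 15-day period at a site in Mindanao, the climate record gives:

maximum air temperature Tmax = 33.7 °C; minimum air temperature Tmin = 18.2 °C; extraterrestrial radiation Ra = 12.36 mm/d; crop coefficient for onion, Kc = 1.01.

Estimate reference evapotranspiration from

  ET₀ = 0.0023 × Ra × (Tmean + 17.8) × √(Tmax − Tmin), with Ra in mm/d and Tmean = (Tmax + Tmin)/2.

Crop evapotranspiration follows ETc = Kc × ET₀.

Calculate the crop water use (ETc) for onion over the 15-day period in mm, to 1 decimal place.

74.2 mm

Tmean = (33.7 + 18.2)/2 = 25.95 °C
ET₀ = 0.0023 × 12.36 × (25.95 + 17.8) × √15.5 = 0.0023 × 12.36 × 43.75 × 3.9370 = 4.8965 mm/d
ETc = Kc × ET₀ = 1.01 × 4.8965 = 4.9455 mm/d
Over 15 days: 4.9455 × 15 = 74.183 mm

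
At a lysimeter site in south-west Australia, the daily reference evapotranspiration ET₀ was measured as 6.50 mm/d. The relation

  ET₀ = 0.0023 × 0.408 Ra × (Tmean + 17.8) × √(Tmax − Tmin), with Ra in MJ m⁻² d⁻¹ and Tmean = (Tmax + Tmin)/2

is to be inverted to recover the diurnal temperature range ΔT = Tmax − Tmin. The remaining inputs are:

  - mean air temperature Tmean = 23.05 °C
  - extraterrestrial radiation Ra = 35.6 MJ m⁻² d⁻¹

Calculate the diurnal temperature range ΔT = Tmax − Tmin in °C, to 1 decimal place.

√ΔT = ET₀ / [0.0023 × 0.408 × Ra × (Tmean+17.8)] = 6.50 / (0.0023 × 14.5248 × 40.85) = 4.7630
ΔT = 4.7630² = 22.686 °C

22.7 °C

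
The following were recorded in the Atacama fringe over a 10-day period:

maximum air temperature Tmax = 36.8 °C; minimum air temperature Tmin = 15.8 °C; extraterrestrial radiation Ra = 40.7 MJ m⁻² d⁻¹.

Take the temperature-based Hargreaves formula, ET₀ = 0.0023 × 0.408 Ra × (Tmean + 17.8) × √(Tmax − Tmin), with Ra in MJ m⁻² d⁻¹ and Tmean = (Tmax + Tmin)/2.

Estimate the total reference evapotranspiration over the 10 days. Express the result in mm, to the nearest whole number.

77 mm

Tmean = (36.8 + 15.8)/2 = 26.30 °C
0.408 Ra = 0.408 × 40.7 = 16.6056 mm/d equivalent
ET₀ = 0.0023 × 16.6056 × (26.30 + 17.8) × √21.0 = 0.0023 × 16.6056 × 44.10 × 4.5826 = 7.7185 mm/d
Over 10 days: 7.7185 × 10 = 77.185 mm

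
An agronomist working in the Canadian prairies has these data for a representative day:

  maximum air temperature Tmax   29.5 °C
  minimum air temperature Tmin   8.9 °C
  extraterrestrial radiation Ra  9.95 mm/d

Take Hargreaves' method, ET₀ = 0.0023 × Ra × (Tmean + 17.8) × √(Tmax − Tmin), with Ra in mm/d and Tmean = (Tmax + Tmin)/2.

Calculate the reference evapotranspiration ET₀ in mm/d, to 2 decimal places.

3.84 mm/d

Tmean = (29.5 + 8.9)/2 = 19.20 °C
ET₀ = 0.0023 × 9.95 × (19.20 + 17.8) × √20.6 = 0.0023 × 9.95 × 37.00 × 4.5387 = 3.8431 mm/d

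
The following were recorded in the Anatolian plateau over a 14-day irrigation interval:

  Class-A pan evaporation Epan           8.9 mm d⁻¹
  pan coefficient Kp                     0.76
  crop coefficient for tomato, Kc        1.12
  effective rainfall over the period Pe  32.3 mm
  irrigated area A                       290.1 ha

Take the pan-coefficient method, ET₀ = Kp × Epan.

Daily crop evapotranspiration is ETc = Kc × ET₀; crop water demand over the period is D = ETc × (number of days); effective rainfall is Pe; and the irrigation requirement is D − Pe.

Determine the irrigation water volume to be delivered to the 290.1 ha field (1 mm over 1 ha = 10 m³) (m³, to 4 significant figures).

ET₀ = 0.76 × 8.9 = 6.7640 mm/d
ETc = Kc × ET₀ = 1.12 × 6.7640 = 7.5757 mm/d
Crop demand D = ETc × 14 d = 7.5757 × 14 = 106.060 mm
D − Pe = 106.060 − 32.3 = 73.760 mm
Volume = 73.760 mm × 290.1 ha × 10 = 213977.8 m³

214000 m³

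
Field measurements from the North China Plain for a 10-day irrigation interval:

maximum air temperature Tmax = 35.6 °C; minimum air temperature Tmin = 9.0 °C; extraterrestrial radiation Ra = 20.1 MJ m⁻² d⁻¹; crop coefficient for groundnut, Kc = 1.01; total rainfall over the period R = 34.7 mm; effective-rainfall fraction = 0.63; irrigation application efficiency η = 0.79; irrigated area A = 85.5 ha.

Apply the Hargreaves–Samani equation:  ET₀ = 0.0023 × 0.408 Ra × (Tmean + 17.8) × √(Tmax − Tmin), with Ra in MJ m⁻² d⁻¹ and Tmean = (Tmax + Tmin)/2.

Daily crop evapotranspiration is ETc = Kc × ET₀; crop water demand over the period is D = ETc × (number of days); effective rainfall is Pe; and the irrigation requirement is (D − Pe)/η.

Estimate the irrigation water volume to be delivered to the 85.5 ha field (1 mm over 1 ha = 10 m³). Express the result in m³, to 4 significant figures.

18980 m³

Tmean = (35.6 + 9.0)/2 = 22.30 °C
0.408 Ra = 0.408 × 20.1 = 8.2008 mm/d equivalent
ET₀ = 0.0023 × 8.2008 × (22.30 + 17.8) × √26.6 = 0.0023 × 8.2008 × 40.10 × 5.1575 = 3.9009 mm/d
ETc = Kc × ET₀ = 1.01 × 3.9009 = 3.9399 mm/d
Crop demand D = ETc × 10 d = 3.9399 × 10 = 39.399 mm
Pe = 0.63 × 34.7 = 21.861 mm
D − Pe = 39.399 − 21.861 = 17.538 mm
Gross irrigation = 17.538 / 0.79 = 22.200 mm
Volume = 22.200 mm × 85.5 ha × 10 = 18981.0 m³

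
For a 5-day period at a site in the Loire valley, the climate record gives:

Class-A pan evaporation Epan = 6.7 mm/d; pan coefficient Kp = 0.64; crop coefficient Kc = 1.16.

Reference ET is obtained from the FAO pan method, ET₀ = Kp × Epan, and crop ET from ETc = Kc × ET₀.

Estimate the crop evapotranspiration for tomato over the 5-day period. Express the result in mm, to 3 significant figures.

24.9 mm

ET₀ = 0.64 × 6.7 = 4.2880 mm/d
ETc = Kc × ET₀ = 1.16 × 4.2880 = 4.9741 mm/d
Over 5 days: 4.9741 × 5 = 24.871 mm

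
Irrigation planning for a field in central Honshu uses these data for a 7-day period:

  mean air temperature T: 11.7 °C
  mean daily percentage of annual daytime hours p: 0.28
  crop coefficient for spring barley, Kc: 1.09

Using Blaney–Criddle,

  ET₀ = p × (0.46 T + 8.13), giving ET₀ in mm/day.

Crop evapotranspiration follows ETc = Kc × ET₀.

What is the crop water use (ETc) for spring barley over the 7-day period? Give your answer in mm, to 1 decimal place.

ET₀ = 0.28 × (0.46 × 11.7 + 8.13) = 0.28 × 13.512 = 3.7834 mm/d
ETc = Kc × ET₀ = 1.09 × 3.7834 = 4.1239 mm/d
Over 7 days: 4.1239 × 7 = 28.867 mm

28.9 mm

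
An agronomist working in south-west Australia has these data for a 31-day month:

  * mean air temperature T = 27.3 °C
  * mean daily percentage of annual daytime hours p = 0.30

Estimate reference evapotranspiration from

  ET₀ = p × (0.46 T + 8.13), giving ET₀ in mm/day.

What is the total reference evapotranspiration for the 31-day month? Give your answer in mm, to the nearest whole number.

ET₀ = 0.30 × (0.46 × 27.3 + 8.13) = 0.30 × 20.688 = 6.2064 mm/d
Monthly total = 6.2064 × 31 = 192.398 mm

192 mm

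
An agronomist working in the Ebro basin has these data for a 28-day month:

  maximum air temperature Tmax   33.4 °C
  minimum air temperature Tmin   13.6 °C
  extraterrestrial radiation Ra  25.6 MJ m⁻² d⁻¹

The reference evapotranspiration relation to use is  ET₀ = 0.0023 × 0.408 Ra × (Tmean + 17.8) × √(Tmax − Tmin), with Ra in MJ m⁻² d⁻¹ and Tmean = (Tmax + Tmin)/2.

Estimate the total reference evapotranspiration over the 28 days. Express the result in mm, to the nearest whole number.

Tmean = (33.4 + 13.6)/2 = 23.50 °C
0.408 Ra = 0.408 × 25.6 = 10.4448 mm/d equivalent
ET₀ = 0.0023 × 10.4448 × (23.50 + 17.8) × √19.8 = 0.0023 × 10.4448 × 41.30 × 4.4497 = 4.4148 mm/d
Over 28 days: 4.4148 × 28 = 123.614 mm

124 mm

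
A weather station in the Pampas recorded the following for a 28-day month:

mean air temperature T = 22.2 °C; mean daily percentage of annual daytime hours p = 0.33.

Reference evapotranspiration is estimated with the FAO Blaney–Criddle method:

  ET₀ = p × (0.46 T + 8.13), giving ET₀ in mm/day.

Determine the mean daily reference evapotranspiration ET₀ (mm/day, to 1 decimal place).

6.1 mm/day

ET₀ = 0.33 × (0.46 × 22.2 + 8.13) = 0.33 × 18.342 = 6.0529 mm/d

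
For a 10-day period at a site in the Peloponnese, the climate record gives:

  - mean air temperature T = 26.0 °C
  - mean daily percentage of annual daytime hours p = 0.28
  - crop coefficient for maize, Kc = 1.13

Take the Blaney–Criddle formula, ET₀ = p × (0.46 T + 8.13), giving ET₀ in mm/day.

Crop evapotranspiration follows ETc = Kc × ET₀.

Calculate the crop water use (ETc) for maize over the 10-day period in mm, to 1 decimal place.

63.6 mm

ET₀ = 0.28 × (0.46 × 26.0 + 8.13) = 0.28 × 20.090 = 5.6252 mm/d
ETc = Kc × ET₀ = 1.13 × 5.6252 = 6.3565 mm/d
Over 10 days: 6.3565 × 10 = 63.565 mm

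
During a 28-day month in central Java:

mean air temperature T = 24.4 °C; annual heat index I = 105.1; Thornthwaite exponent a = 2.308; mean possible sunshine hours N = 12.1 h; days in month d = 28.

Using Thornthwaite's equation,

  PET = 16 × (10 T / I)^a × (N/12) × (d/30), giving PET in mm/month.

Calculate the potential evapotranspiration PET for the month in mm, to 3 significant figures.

105 mm

10T/I = 10 × 24.4 / 105.1 = 2.3216
(10T/I)^a = 2.3216^2.308 = 6.9861
Uncorrected PET = 16 × 6.9861 = 111.778 mm
Correction = (N/12)(d/30) = (12.1/12)(28/30) = 0.9411
PET = 111.778 × 0.9411 = 105.194 mm/month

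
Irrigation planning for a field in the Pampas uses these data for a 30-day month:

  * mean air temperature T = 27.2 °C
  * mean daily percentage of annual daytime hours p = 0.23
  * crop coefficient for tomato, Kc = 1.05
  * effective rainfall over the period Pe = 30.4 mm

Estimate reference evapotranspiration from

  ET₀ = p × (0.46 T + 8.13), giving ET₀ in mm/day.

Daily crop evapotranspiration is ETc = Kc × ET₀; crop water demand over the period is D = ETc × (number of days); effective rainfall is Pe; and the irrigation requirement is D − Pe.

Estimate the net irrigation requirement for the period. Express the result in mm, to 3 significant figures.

119 mm

ET₀ = 0.23 × (0.46 × 27.2 + 8.13) = 0.23 × 20.642 = 4.7477 mm/d
ETc = Kc × ET₀ = 1.05 × 4.7477 = 4.9851 mm/d
Crop demand D = ETc × 30 d = 4.9851 × 30 = 149.553 mm
D − Pe = 149.553 − 30.4 = 119.153 mm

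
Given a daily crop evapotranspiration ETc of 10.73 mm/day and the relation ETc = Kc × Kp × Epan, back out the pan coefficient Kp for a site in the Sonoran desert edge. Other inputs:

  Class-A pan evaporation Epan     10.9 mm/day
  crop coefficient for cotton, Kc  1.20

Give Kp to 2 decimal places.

0.82

ETc = Kc × Kp × Epan  ⇒  Kp = ETc / (Kc × Epan)
Kp = 10.73 / (1.20 × 10.9) = 10.73 / 13.080 = 0.8203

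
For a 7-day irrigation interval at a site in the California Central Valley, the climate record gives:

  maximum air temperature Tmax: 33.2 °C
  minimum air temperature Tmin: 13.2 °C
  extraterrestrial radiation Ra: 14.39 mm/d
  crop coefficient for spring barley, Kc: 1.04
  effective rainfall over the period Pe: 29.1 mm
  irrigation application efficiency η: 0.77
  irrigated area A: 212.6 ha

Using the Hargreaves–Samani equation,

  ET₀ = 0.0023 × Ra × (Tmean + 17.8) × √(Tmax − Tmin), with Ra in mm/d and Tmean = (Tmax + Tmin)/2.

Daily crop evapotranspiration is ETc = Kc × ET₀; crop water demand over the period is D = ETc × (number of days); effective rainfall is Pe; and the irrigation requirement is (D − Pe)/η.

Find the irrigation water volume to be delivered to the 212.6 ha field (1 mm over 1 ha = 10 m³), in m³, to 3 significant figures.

Tmean = (33.2 + 13.2)/2 = 23.20 °C
ET₀ = 0.0023 × 14.39 × (23.20 + 17.8) × √20.0 = 0.0023 × 14.39 × 41.00 × 4.4721 = 6.0685 mm/d
ETc = Kc × ET₀ = 1.04 × 6.0685 = 6.3112 mm/d
Crop demand D = ETc × 7 d = 6.3112 × 7 = 44.178 mm
D − Pe = 44.178 − 29.1 = 15.078 mm
Gross irrigation = 15.078 / 0.77 = 19.582 mm
Volume = 19.582 mm × 212.6 ha × 10 = 41631.3 m³

41600 m³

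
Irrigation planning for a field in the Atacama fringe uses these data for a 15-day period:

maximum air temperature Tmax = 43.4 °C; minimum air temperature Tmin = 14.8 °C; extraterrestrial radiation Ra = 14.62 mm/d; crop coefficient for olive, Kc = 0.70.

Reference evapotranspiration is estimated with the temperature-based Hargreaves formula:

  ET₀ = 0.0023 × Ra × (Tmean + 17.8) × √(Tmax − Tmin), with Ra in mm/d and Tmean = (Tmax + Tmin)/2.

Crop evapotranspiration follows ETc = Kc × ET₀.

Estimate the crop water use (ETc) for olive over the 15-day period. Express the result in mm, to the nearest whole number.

Tmean = (43.4 + 14.8)/2 = 29.10 °C
ET₀ = 0.0023 × 14.62 × (29.10 + 17.8) × √28.6 = 0.0023 × 14.62 × 46.90 × 5.3479 = 8.4340 mm/d
ETc = Kc × ET₀ = 0.70 × 8.4340 = 5.9038 mm/d
Over 15 days: 5.9038 × 15 = 88.557 mm

89 mm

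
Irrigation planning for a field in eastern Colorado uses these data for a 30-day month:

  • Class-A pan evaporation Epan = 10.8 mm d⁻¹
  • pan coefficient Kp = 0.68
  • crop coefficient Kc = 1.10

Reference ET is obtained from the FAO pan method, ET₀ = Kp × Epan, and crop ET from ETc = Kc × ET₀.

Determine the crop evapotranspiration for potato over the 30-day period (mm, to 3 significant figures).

242 mm

ET₀ = 0.68 × 10.8 = 7.3440 mm/d
ETc = Kc × ET₀ = 1.10 × 7.3440 = 8.0784 mm/d
Over 30 days: 8.0784 × 30 = 242.352 mm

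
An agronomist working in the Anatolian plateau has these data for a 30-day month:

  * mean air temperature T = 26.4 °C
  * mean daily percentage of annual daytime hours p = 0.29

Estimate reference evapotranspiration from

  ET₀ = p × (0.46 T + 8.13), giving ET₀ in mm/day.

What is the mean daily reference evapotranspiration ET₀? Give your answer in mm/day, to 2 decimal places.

5.88 mm/day

ET₀ = 0.29 × (0.46 × 26.4 + 8.13) = 0.29 × 20.274 = 5.8795 mm/d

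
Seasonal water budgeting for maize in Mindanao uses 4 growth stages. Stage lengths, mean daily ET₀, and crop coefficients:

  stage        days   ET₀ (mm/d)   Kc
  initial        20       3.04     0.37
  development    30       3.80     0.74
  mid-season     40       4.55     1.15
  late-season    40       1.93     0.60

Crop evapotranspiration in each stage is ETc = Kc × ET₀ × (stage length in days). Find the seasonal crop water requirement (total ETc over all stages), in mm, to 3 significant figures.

362 mm

initial: 0.37 × 3.04 × 20 = 22.50 mm
development: 0.74 × 3.80 × 30 = 84.36 mm
mid-season: 1.15 × 4.55 × 40 = 209.30 mm
late-season: 0.60 × 1.93 × 40 = 46.32 mm
Seasonal total = 362.48 mm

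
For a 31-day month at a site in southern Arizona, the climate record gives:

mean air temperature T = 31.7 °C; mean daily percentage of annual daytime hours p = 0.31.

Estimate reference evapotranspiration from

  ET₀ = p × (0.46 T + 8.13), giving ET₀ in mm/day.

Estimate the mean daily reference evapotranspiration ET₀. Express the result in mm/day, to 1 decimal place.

ET₀ = 0.31 × (0.46 × 31.7 + 8.13) = 0.31 × 22.712 = 7.0407 mm/d

7.0 mm/day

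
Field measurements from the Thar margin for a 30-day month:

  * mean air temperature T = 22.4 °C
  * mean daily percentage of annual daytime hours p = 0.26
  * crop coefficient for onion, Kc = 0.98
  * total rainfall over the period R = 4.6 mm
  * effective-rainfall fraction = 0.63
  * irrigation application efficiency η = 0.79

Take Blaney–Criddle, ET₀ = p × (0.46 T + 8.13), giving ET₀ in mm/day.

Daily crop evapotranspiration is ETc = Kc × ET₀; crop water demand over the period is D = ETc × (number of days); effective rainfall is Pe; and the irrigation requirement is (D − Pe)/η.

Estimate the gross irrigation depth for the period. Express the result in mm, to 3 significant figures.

ET₀ = 0.26 × (0.46 × 22.4 + 8.13) = 0.26 × 18.434 = 4.7928 mm/d
ETc = Kc × ET₀ = 0.98 × 4.7928 = 4.6969 mm/d
Crop demand D = ETc × 30 d = 4.6969 × 30 = 140.907 mm
Pe = 0.63 × 4.6 = 2.898 mm
D − Pe = 140.907 − 2.898 = 138.009 mm
Gross irrigation = 138.009 / 0.79 = 174.695 mm

175 mm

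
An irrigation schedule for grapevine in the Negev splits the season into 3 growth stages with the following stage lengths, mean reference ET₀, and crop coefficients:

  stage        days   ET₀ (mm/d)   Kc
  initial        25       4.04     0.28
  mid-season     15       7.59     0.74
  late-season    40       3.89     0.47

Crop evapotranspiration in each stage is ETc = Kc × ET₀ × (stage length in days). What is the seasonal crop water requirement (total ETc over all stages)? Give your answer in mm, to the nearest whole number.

186 mm

initial: 0.28 × 4.04 × 25 = 28.28 mm
mid-season: 0.74 × 7.59 × 15 = 84.25 mm
late-season: 0.47 × 3.89 × 40 = 73.13 mm
Seasonal total = 185.66 mm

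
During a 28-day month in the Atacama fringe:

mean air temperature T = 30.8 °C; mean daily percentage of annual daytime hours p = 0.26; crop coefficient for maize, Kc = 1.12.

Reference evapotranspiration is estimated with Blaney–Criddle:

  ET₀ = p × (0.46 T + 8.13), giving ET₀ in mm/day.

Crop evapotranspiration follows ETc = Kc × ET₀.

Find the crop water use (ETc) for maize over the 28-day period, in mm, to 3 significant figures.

182 mm

ET₀ = 0.26 × (0.46 × 30.8 + 8.13) = 0.26 × 22.298 = 5.7975 mm/d
ETc = Kc × ET₀ = 1.12 × 5.7975 = 6.4932 mm/d
Over 28 days: 6.4932 × 28 = 181.810 mm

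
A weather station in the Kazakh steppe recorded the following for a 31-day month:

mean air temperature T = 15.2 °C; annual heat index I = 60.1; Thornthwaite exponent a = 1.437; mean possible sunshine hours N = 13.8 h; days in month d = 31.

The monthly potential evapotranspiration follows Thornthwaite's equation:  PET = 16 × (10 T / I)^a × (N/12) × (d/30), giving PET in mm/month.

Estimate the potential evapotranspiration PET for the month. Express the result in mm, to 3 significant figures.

72.1 mm

10T/I = 10 × 15.2 / 60.1 = 2.5291
(10T/I)^a = 2.5291^1.437 = 3.7937
Uncorrected PET = 16 × 3.7937 = 60.699 mm
Correction = (N/12)(d/30) = (13.8/12)(31/30) = 1.1883
PET = 60.699 × 1.1883 = 72.129 mm/month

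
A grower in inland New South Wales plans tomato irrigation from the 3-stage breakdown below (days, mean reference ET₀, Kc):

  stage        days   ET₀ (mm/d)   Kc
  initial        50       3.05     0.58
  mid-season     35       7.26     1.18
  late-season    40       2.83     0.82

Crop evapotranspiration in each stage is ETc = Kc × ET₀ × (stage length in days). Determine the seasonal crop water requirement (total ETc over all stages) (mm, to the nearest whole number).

initial: 0.58 × 3.05 × 50 = 88.45 mm
mid-season: 1.18 × 7.26 × 35 = 299.84 mm
late-season: 0.82 × 2.83 × 40 = 92.82 mm
Seasonal total = 481.11 mm

481 mm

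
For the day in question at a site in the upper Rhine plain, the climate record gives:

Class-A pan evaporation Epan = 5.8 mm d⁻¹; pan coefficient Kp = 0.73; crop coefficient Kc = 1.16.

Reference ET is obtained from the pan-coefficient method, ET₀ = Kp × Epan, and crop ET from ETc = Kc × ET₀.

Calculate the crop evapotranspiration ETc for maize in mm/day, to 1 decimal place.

4.9 mm/day

ET₀ = 0.73 × 5.8 = 4.2340 mm/d
ETc = Kc × ET₀ = 1.16 × 4.2340 = 4.9114 mm/d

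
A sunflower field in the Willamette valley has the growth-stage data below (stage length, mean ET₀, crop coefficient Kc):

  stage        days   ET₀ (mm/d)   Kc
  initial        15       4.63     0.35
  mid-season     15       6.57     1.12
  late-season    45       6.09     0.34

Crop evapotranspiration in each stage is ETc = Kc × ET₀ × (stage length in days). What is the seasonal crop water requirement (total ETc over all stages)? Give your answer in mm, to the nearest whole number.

initial: 0.35 × 4.63 × 15 = 24.31 mm
mid-season: 1.12 × 6.57 × 15 = 110.38 mm
late-season: 0.34 × 6.09 × 45 = 93.18 mm
Seasonal total = 227.87 mm

228 mm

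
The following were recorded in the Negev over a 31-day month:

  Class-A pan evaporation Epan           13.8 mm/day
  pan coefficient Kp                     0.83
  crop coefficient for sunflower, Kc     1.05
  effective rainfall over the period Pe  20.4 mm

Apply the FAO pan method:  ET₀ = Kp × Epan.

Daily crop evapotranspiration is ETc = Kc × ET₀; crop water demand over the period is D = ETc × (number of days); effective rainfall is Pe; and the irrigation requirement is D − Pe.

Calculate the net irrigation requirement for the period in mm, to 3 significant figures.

ET₀ = 0.83 × 13.8 = 11.4540 mm/d
ETc = Kc × ET₀ = 1.05 × 11.4540 = 12.0267 mm/d
Crop demand D = ETc × 31 d = 12.0267 × 31 = 372.828 mm
D − Pe = 372.828 − 20.4 = 352.428 mm

352 mm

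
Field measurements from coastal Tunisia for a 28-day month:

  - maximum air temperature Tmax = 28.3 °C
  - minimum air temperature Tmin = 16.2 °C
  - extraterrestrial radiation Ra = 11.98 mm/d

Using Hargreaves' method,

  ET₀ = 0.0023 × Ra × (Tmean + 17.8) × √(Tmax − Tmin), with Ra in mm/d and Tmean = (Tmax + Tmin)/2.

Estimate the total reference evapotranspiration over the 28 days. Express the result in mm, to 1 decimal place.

107.5 mm

Tmean = (28.3 + 16.2)/2 = 22.25 °C
ET₀ = 0.0023 × 11.98 × (22.25 + 17.8) × √12.1 = 0.0023 × 11.98 × 40.05 × 3.4785 = 3.8387 mm/d
Over 28 days: 3.8387 × 28 = 107.484 mm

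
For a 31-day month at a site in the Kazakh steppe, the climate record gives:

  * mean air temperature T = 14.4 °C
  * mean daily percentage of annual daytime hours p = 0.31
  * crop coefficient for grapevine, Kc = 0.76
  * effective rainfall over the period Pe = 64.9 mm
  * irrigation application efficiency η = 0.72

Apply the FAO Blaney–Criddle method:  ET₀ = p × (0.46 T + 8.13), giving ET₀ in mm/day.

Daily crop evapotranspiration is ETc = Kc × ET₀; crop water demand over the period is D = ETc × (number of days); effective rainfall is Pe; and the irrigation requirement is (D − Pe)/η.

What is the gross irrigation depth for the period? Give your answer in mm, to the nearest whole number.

ET₀ = 0.31 × (0.46 × 14.4 + 8.13) = 0.31 × 14.754 = 4.5737 mm/d
ETc = Kc × ET₀ = 0.76 × 4.5737 = 3.4760 mm/d
Crop demand D = ETc × 31 d = 3.4760 × 31 = 107.756 mm
D − Pe = 107.756 − 64.9 = 42.856 mm
Gross irrigation = 42.856 / 0.72 = 59.522 mm

60 mm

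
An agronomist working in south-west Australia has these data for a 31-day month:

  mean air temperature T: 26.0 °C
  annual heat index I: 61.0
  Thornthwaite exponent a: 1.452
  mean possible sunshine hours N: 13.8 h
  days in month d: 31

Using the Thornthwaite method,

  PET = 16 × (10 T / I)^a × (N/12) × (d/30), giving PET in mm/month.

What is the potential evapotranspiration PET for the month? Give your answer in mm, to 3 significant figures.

10T/I = 10 × 26.0 / 61.0 = 4.2623
(10T/I)^a = 4.2623^1.452 = 8.2081
Uncorrected PET = 16 × 8.2081 = 131.330 mm
Correction = (N/12)(d/30) = (13.8/12)(31/30) = 1.1883
PET = 131.330 × 1.1883 = 156.059 mm/month

156 mm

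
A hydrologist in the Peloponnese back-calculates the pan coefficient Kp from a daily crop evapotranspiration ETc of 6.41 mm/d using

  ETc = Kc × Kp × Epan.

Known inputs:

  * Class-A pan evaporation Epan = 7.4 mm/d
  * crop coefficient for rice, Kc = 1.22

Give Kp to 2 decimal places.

ETc = Kc × Kp × Epan  ⇒  Kp = ETc / (Kc × Epan)
Kp = 6.41 / (1.22 × 7.4) = 6.41 / 9.028 = 0.7100

0.71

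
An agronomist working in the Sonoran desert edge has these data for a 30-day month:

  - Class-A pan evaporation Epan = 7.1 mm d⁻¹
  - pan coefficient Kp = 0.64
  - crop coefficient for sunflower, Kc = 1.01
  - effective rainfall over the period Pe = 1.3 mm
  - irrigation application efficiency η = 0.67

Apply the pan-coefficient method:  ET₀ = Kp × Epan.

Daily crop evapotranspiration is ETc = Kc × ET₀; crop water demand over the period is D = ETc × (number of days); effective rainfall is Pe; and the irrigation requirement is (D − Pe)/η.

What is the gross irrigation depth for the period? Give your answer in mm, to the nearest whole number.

204 mm

ET₀ = 0.64 × 7.1 = 4.5440 mm/d
ETc = Kc × ET₀ = 1.01 × 4.5440 = 4.5894 mm/d
Crop demand D = ETc × 30 d = 4.5894 × 30 = 137.682 mm
D − Pe = 137.682 − 1.3 = 136.382 mm
Gross irrigation = 136.382 / 0.67 = 203.555 mm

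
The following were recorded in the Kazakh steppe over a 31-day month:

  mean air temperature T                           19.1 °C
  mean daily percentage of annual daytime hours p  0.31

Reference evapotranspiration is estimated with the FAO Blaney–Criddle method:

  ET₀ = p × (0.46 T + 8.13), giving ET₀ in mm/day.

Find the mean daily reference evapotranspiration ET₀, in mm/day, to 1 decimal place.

5.2 mm/day

ET₀ = 0.31 × (0.46 × 19.1 + 8.13) = 0.31 × 16.916 = 5.2440 mm/d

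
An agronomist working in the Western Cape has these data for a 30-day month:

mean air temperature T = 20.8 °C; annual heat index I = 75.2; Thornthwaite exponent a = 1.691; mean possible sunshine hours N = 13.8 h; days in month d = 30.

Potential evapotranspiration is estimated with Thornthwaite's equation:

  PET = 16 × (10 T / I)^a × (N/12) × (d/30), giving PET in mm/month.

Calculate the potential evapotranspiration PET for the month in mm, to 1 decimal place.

102.8 mm

10T/I = 10 × 20.8 / 75.2 = 2.7660
(10T/I)^a = 2.7660^1.691 = 5.5869
Uncorrected PET = 16 × 5.5869 = 89.390 mm
Correction = (N/12)(d/30) = (13.8/12)(30/30) = 1.1500
PET = 89.390 × 1.1500 = 102.799 mm/month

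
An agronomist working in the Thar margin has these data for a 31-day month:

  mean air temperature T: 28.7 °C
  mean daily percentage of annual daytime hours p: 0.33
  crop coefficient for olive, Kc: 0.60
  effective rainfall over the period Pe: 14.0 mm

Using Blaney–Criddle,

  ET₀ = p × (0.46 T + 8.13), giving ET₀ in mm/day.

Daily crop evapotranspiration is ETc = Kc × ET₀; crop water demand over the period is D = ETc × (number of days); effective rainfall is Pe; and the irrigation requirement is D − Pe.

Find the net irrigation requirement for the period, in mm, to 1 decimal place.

ET₀ = 0.33 × (0.46 × 28.7 + 8.13) = 0.33 × 21.332 = 7.0396 mm/d
ETc = Kc × ET₀ = 0.60 × 7.0396 = 4.2238 mm/d
Crop demand D = ETc × 31 d = 4.2238 × 31 = 130.938 mm
D − Pe = 130.938 − 14.0 = 116.938 mm

116.9 mm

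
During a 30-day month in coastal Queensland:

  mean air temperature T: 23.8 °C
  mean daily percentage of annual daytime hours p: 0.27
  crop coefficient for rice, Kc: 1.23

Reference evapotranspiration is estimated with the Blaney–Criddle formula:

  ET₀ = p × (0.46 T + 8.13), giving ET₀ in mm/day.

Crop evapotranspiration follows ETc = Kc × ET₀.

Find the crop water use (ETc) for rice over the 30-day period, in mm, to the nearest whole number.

190 mm

ET₀ = 0.27 × (0.46 × 23.8 + 8.13) = 0.27 × 19.078 = 5.1511 mm/d
ETc = Kc × ET₀ = 1.23 × 5.1511 = 6.3359 mm/d
Over 30 days: 6.3359 × 30 = 190.077 mm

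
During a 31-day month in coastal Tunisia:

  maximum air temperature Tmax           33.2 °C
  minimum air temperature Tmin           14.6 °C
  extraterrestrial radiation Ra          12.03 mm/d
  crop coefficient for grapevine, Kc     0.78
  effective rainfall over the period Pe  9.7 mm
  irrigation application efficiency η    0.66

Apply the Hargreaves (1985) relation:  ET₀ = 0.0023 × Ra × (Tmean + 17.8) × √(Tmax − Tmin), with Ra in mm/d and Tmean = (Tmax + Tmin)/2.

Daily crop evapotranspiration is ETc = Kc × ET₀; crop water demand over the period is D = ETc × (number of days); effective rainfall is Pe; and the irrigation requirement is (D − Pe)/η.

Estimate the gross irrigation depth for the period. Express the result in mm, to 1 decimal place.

167.6 mm

Tmean = (33.2 + 14.6)/2 = 23.90 °C
ET₀ = 0.0023 × 12.03 × (23.90 + 17.8) × √18.6 = 0.0023 × 12.03 × 41.70 × 4.3128 = 4.9761 mm/d
ETc = Kc × ET₀ = 0.78 × 4.9761 = 3.8814 mm/d
Crop demand D = ETc × 31 d = 3.8814 × 31 = 120.323 mm
D − Pe = 120.323 − 9.7 = 110.623 mm
Gross irrigation = 110.623 / 0.66 = 167.611 mm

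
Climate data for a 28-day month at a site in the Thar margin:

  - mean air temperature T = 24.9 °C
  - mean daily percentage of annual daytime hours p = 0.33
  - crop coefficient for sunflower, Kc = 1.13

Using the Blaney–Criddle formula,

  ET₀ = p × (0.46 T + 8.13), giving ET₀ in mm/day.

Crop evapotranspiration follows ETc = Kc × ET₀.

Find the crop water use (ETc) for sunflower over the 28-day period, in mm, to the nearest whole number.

ET₀ = 0.33 × (0.46 × 24.9 + 8.13) = 0.33 × 19.584 = 6.4627 mm/d
ETc = Kc × ET₀ = 1.13 × 6.4627 = 7.3029 mm/d
Over 28 days: 7.3029 × 28 = 204.481 mm

204 mm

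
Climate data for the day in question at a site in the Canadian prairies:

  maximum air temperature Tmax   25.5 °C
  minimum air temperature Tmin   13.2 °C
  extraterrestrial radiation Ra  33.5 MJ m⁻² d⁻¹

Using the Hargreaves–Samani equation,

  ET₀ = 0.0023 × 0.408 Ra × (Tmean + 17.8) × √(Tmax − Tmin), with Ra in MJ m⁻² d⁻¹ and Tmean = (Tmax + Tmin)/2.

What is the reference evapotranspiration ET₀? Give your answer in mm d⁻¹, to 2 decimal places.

Tmean = (25.5 + 13.2)/2 = 19.35 °C
0.408 Ra = 0.408 × 33.5 = 13.6680 mm/d equivalent
ET₀ = 0.0023 × 13.6680 × (19.35 + 17.8) × √12.3 = 0.0023 × 13.6680 × 37.15 × 3.5071 = 4.0958 mm/d

4.10 mm d⁻¹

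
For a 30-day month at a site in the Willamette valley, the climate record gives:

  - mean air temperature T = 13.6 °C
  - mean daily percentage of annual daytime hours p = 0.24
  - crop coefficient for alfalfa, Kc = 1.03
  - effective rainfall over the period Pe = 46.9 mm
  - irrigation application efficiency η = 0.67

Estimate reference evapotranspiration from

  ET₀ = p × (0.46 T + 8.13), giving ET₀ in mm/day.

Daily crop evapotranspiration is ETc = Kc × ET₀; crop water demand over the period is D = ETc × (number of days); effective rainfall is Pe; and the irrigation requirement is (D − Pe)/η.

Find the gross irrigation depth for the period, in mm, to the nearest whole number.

ET₀ = 0.24 × (0.46 × 13.6 + 8.13) = 0.24 × 14.386 = 3.4526 mm/d
ETc = Kc × ET₀ = 1.03 × 3.4526 = 3.5562 mm/d
Crop demand D = ETc × 30 d = 3.5562 × 30 = 106.686 mm
D − Pe = 106.686 − 46.9 = 59.786 mm
Gross irrigation = 59.786 / 0.67 = 89.233 mm

89 mm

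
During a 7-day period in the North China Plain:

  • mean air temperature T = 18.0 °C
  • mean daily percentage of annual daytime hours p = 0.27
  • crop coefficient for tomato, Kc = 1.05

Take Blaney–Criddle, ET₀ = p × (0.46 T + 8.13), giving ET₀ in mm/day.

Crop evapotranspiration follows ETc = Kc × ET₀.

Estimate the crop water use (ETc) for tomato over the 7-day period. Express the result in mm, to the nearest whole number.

33 mm

ET₀ = 0.27 × (0.46 × 18.0 + 8.13) = 0.27 × 16.410 = 4.4307 mm/d
ETc = Kc × ET₀ = 1.05 × 4.4307 = 4.6522 mm/d
Over 7 days: 4.6522 × 7 = 32.565 mm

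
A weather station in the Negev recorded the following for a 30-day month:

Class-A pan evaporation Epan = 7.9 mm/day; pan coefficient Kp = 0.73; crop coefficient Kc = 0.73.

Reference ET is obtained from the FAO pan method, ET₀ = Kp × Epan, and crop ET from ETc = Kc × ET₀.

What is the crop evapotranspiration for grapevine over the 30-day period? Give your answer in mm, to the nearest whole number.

126 mm

ET₀ = 0.73 × 7.9 = 5.7670 mm/d
ETc = Kc × ET₀ = 0.73 × 5.7670 = 4.2099 mm/d
Over 30 days: 4.2099 × 30 = 126.297 mm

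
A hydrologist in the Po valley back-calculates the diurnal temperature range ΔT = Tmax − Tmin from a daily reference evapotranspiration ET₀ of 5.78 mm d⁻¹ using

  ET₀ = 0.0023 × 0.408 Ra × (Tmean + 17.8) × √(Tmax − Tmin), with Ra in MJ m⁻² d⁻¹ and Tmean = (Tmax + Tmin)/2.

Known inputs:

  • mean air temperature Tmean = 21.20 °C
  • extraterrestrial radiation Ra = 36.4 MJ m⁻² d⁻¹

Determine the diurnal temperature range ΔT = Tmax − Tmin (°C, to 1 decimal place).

√ΔT = ET₀ / [0.0023 × 0.408 × Ra × (Tmean+17.8)] = 5.78 / (0.0023 × 14.8512 × 39.00) = 4.3388
ΔT = 4.3388² = 18.825 °C

18.8 °C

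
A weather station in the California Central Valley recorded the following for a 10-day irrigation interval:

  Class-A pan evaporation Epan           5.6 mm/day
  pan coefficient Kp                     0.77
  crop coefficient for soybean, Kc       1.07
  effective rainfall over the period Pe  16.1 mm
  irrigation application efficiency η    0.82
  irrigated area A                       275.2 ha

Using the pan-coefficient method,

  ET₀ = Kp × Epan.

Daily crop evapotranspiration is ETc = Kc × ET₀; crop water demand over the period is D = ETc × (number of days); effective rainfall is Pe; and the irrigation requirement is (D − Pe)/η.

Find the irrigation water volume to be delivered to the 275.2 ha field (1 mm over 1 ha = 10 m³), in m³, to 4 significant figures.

ET₀ = 0.77 × 5.6 = 4.3120 mm/d
ETc = Kc × ET₀ = 1.07 × 4.3120 = 4.6138 mm/d
Crop demand D = ETc × 10 d = 4.6138 × 10 = 46.138 mm
D − Pe = 46.138 − 16.1 = 30.038 mm
Gross irrigation = 30.038 / 0.82 = 36.632 mm
Volume = 36.632 mm × 275.2 ha × 10 = 100811.3 m³

100800 m³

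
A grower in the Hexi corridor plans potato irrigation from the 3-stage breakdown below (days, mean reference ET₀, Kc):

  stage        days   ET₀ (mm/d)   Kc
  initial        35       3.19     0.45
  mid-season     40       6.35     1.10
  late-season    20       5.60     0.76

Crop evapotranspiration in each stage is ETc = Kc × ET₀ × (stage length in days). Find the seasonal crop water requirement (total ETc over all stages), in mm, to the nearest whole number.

415 mm

initial: 0.45 × 3.19 × 35 = 50.24 mm
mid-season: 1.10 × 6.35 × 40 = 279.40 mm
late-season: 0.76 × 5.60 × 20 = 85.12 mm
Seasonal total = 414.76 mm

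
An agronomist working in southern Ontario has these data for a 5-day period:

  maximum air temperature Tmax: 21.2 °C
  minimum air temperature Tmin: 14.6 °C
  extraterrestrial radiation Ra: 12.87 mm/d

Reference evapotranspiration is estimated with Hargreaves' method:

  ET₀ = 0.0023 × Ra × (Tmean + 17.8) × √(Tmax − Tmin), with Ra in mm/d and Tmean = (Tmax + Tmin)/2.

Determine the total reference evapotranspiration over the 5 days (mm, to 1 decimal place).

Tmean = (21.2 + 14.6)/2 = 17.90 °C
ET₀ = 0.0023 × 12.87 × (17.90 + 17.8) × √6.6 = 0.0023 × 12.87 × 35.70 × 2.5690 = 2.7148 mm/d
Over 5 days: 2.7148 × 5 = 13.574 mm

13.6 mm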